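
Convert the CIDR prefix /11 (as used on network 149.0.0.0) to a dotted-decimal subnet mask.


/11 means 11 network bits, 21 host bits
Binary: 11111111111000000000000000000000
Mask: 255.224.0.0


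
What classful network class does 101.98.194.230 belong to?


First octet: 101
Binary: 01100101
0xxxxxxx -> Class A (1-126)
Class A, default mask 255.0.0.0 (/8)


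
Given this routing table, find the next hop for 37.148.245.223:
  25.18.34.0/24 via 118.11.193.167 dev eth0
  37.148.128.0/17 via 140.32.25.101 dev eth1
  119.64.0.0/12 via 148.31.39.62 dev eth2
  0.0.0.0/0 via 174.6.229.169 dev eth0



Longest prefix match for 37.148.245.223:
  /24 25.18.34.0: no
  /17 37.148.128.0: MATCH
  /12 119.64.0.0: no
  /0 0.0.0.0: MATCH
Selected: next-hop 140.32.25.101 via eth1 (matched /17)


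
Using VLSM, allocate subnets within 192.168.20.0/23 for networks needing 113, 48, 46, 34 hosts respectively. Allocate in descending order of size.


113 hosts -> /25 (126 usable): 192.168.20.0/25
48 hosts -> /26 (62 usable): 192.168.20.128/26
46 hosts -> /26 (62 usable): 192.168.20.192/26
34 hosts -> /26 (62 usable): 192.168.21.0/26
Allocation: 192.168.20.0/25 (113 hosts, 126 usable); 192.168.20.128/26 (48 hosts, 62 usable); 192.168.20.192/26 (46 hosts, 62 usable); 192.168.21.0/26 (34 hosts, 62 usable)


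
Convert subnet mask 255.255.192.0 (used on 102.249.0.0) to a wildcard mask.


Subnet mask: 255.255.192.0
Wildcard = 255.255.255.255 - subnet mask
255 - 255 = 0
255 - 255 = 0
255 - 192 = 63
255 - 0 = 255
Wildcard: 0.0.63.255


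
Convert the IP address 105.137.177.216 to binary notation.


105 = 01101001
137 = 10001001
177 = 10110001
216 = 11011000
Binary: 01101001.10001001.10110001.11011000


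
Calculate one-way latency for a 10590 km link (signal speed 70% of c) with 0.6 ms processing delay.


Speed = 0.7 * 3e5 km/s = 210000 km/s
Propagation delay = 10590 / 210000 = 0.0504 s = 50.4286 ms
Processing delay = 0.6 ms
Total one-way latency = 51.0286 ms


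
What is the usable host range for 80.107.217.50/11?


Network: 80.96.0.0
Broadcast: 80.127.255.255
First usable = network + 1
Last usable = broadcast - 1
Range: 80.96.0.1 to 80.127.255.254


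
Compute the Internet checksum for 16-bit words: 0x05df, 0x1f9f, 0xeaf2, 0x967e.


Sum all words (with carry folding):
+ 0x05df = 0x05df
+ 0x1f9f = 0x257e
+ 0xeaf2 = 0x1071
+ 0x967e = 0xa6ef
One's complement: ~0xa6ef
Checksum = 0x5910


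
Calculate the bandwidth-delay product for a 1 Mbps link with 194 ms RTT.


BDP = bandwidth * RTT
= 1 Mbps * 194 ms
= 1 * 1e6 * 194 / 1000 bits
= 194000 bits
= 24250 bytes
= 23.6816 KB
BDP = 194000 bits (24250 bytes)


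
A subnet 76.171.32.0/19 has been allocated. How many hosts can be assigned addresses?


Host bits = 32 - 19 = 13
Total addresses = 2^13 = 8192
Usable = total - 2 (network and broadcast)
Usable hosts: 8190


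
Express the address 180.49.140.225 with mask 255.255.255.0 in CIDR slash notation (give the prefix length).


Binary: 11111111.11111111.11111111.00000000
Count leading 1s
Prefix: /24


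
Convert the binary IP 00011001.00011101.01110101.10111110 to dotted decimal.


00011001 = 25
00011101 = 29
01110101 = 117
10111110 = 190
IP: 25.29.117.190


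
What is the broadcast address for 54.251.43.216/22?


Network: 54.251.40.0/22
Host bits = 10
Set all host bits to 1:
Broadcast: 54.251.43.255


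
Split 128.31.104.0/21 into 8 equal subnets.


New prefix = 21 + 3 = 24
Each subnet has 256 addresses
  128.31.104.0/24
  128.31.105.0/24
  128.31.106.0/24
  128.31.107.0/24
  128.31.108.0/24
  128.31.109.0/24
  128.31.110.0/24
  128.31.111.0/24
Subnets: 128.31.104.0/24, 128.31.105.0/24, 128.31.106.0/24, 128.31.107.0/24, 128.31.108.0/24, 128.31.109.0/24, 128.31.110.0/24, 128.31.111.0/24


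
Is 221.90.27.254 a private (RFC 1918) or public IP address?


RFC 1918 private ranges:
  10.0.0.0/8 (10.0.0.0 - 10.255.255.255)
  172.16.0.0/12 (172.16.0.0 - 172.31.255.255)
  192.168.0.0/16 (192.168.0.0 - 192.168.255.255)
Public (not in any RFC 1918 range)


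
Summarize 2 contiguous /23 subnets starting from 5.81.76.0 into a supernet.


Original prefix: /23
Number of subnets: 2 = 2^1
New prefix = 23 - 1 = 22
Supernet: 5.81.76.0/22


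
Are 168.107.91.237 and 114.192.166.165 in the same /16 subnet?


Mask: 255.255.0.0
168.107.91.237 AND mask = 168.107.0.0
114.192.166.165 AND mask = 114.192.0.0
No, different subnets (168.107.0.0 vs 114.192.0.0)


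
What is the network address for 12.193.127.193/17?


IP:   00001100.11000001.01111111.11000001
Mask: 11111111.11111111.10000000.00000000
AND operation:
Net:  00001100.11000001.00000000.00000000
Network: 12.193.0.0/17


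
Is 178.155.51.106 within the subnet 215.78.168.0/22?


Subnet network: 215.78.168.0
Test IP AND mask: 178.155.48.0
No, 178.155.51.106 is not in 215.78.168.0/22


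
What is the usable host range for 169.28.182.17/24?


Network: 169.28.182.0
Broadcast: 169.28.182.255
First usable = network + 1
Last usable = broadcast - 1
Range: 169.28.182.1 to 169.28.182.254


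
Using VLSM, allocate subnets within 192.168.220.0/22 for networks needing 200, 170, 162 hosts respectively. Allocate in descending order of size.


200 hosts -> /24 (254 usable): 192.168.220.0/24
170 hosts -> /24 (254 usable): 192.168.221.0/24
162 hosts -> /24 (254 usable): 192.168.222.0/24
Allocation: 192.168.220.0/24 (200 hosts, 254 usable); 192.168.221.0/24 (170 hosts, 254 usable); 192.168.222.0/24 (162 hosts, 254 usable)


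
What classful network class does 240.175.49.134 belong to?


First octet: 240
Binary: 11110000
1111xxxx -> Class E (240-255)
Class E (reserved), default mask N/A


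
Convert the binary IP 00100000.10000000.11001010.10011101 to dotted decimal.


00100000 = 32
10000000 = 128
11001010 = 202
10011101 = 157
IP: 32.128.202.157


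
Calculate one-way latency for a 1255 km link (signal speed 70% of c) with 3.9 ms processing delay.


Speed = 0.7 * 3e5 km/s = 210000 km/s
Propagation delay = 1255 / 210000 = 0.006 s = 5.9762 ms
Processing delay = 3.9 ms
Total one-way latency = 9.8762 ms


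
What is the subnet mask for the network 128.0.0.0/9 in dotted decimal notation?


/9 means 9 network bits, 23 host bits
Binary: 11111111100000000000000000000000
Mask: 255.128.0.0


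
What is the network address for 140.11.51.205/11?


IP:   10001100.00001011.00110011.11001101
Mask: 11111111.11100000.00000000.00000000
AND operation:
Net:  10001100.00000000.00000000.00000000
Network: 140.0.0.0/11


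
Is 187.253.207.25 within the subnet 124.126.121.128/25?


Subnet network: 124.126.121.128
Test IP AND mask: 187.253.207.0
No, 187.253.207.25 is not in 124.126.121.128/25


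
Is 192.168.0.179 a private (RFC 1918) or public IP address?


RFC 1918 private ranges:
  10.0.0.0/8 (10.0.0.0 - 10.255.255.255)
  172.16.0.0/12 (172.16.0.0 - 172.31.255.255)
  192.168.0.0/16 (192.168.0.0 - 192.168.255.255)
Private (in 192.168.0.0/16)


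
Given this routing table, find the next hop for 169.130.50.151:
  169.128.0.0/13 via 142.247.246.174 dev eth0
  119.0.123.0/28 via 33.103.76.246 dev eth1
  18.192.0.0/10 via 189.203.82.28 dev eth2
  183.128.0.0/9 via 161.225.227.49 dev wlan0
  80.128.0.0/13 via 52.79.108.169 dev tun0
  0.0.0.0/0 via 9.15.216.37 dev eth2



Longest prefix match for 169.130.50.151:
  /13 169.128.0.0: MATCH
  /28 119.0.123.0: no
  /10 18.192.0.0: no
  /9 183.128.0.0: no
  /13 80.128.0.0: no
  /0 0.0.0.0: MATCH
Selected: next-hop 142.247.246.174 via eth0 (matched /13)


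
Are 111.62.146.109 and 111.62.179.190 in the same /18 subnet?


Mask: 255.255.192.0
111.62.146.109 AND mask = 111.62.128.0
111.62.179.190 AND mask = 111.62.128.0
Yes, same subnet (111.62.128.0)


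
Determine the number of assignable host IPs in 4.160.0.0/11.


Host bits = 32 - 11 = 21
Total addresses = 2^21 = 2097152
Usable = total - 2 (network and broadcast)
Usable hosts: 2097150


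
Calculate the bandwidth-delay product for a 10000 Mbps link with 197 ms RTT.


BDP = bandwidth * RTT
= 10000 Mbps * 197 ms
= 10000 * 1e6 * 197 / 1000 bits
= 1970000000 bits
= 246250000 bytes
= 240478.5156 KB
BDP = 1970000000 bits (246250000 bytes)


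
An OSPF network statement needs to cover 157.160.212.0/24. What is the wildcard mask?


Subnet mask: 255.255.255.0
Wildcard = 255.255.255.255 - subnet mask
255 - 255 = 0
255 - 255 = 0
255 - 255 = 0
255 - 0 = 255
Wildcard: 0.0.0.255


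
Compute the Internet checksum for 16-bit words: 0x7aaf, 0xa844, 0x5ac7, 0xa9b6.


Sum all words (with carry folding):
+ 0x7aaf = 0x7aaf
+ 0xa844 = 0x22f4
+ 0x5ac7 = 0x7dbb
+ 0xa9b6 = 0x2772
One's complement: ~0x2772
Checksum = 0xd88d


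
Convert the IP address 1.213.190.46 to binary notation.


1 = 00000001
213 = 11010101
190 = 10111110
46 = 00101110
Binary: 00000001.11010101.10111110.00101110


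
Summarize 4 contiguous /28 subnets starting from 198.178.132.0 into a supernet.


Original prefix: /28
Number of subnets: 4 = 2^2
New prefix = 28 - 2 = 26
Supernet: 198.178.132.0/26


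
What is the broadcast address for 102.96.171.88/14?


Network: 102.96.0.0/14
Host bits = 18
Set all host bits to 1:
Broadcast: 102.99.255.255


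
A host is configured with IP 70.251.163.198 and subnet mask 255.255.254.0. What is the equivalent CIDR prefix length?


Binary: 11111111.11111111.11111110.00000000
Count leading 1s
Prefix: /23


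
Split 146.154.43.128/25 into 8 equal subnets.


New prefix = 25 + 3 = 28
Each subnet has 16 addresses
  146.154.43.128/28
  146.154.43.144/28
  146.154.43.160/28
  146.154.43.176/28
  146.154.43.192/28
  146.154.43.208/28
  146.154.43.224/28
  146.154.43.240/28
Subnets: 146.154.43.128/28, 146.154.43.144/28, 146.154.43.160/28, 146.154.43.176/28, 146.154.43.192/28, 146.154.43.208/28, 146.154.43.224/28, 146.154.43.240/28


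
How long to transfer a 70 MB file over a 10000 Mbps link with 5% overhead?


Effective throughput = 10000 * (1 - 5/100) = 9500 Mbps
File size in Mb = 70 * 8 = 560 Mb
Time = 560 / 9500
Time = 0.0589 seconds


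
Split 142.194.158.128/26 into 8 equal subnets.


New prefix = 26 + 3 = 29
Each subnet has 8 addresses
  142.194.158.128/29
  142.194.158.136/29
  142.194.158.144/29
  142.194.158.152/29
  142.194.158.160/29
  142.194.158.168/29
  142.194.158.176/29
  142.194.158.184/29
Subnets: 142.194.158.128/29, 142.194.158.136/29, 142.194.158.144/29, 142.194.158.152/29, 142.194.158.160/29, 142.194.158.168/29, 142.194.158.176/29, 142.194.158.184/29


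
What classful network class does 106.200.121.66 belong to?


First octet: 106
Binary: 01101010
0xxxxxxx -> Class A (1-126)
Class A, default mask 255.0.0.0 (/8)


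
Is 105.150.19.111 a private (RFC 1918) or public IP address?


RFC 1918 private ranges:
  10.0.0.0/8 (10.0.0.0 - 10.255.255.255)
  172.16.0.0/12 (172.16.0.0 - 172.31.255.255)
  192.168.0.0/16 (192.168.0.0 - 192.168.255.255)
Public (not in any RFC 1918 range)


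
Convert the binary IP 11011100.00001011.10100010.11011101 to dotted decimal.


11011100 = 220
00001011 = 11
10100010 = 162
11011101 = 221
IP: 220.11.162.221


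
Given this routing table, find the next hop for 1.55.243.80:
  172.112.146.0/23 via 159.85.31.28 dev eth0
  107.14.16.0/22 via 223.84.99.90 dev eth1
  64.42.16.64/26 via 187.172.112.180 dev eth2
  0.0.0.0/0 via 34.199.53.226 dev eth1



Longest prefix match for 1.55.243.80:
  /23 172.112.146.0: no
  /22 107.14.16.0: no
  /26 64.42.16.64: no
  /0 0.0.0.0: MATCH
Selected: next-hop 34.199.53.226 via eth1 (matched /0)


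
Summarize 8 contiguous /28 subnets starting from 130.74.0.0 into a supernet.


Original prefix: /28
Number of subnets: 8 = 2^3
New prefix = 28 - 3 = 25
Supernet: 130.74.0.0/25


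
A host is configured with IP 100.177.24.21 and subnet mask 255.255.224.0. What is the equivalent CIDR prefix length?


Binary: 11111111.11111111.11100000.00000000
Count leading 1s
Prefix: /19


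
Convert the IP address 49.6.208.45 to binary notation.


49 = 00110001
6 = 00000110
208 = 11010000
45 = 00101101
Binary: 00110001.00000110.11010000.00101101


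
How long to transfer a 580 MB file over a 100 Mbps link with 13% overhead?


Effective throughput = 100 * (1 - 13/100) = 87 Mbps
File size in Mb = 580 * 8 = 4640 Mb
Time = 4640 / 87
Time = 53.3333 seconds


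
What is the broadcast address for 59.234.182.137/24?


Network: 59.234.182.0/24
Host bits = 8
Set all host bits to 1:
Broadcast: 59.234.182.255


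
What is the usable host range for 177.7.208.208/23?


Network: 177.7.208.0
Broadcast: 177.7.209.255
First usable = network + 1
Last usable = broadcast - 1
Range: 177.7.208.1 to 177.7.209.254


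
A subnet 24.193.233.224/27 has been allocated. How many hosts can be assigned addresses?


Host bits = 32 - 27 = 5
Total addresses = 2^5 = 32
Usable = total - 2 (network and broadcast)
Usable hosts: 30


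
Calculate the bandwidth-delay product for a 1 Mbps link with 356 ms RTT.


BDP = bandwidth * RTT
= 1 Mbps * 356 ms
= 1 * 1e6 * 356 / 1000 bits
= 356000 bits
= 44500 bytes
= 43.457 KB
BDP = 356000 bits (44500 bytes)


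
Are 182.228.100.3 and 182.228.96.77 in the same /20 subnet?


Mask: 255.255.240.0
182.228.100.3 AND mask = 182.228.96.0
182.228.96.77 AND mask = 182.228.96.0
Yes, same subnet (182.228.96.0)


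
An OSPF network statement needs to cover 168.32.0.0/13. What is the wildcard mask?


Subnet mask: 255.248.0.0
Wildcard = 255.255.255.255 - subnet mask
255 - 255 = 0
255 - 248 = 7
255 - 0 = 255
255 - 0 = 255
Wildcard: 0.7.255.255


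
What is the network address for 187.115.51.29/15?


IP:   10111011.01110011.00110011.00011101
Mask: 11111111.11111110.00000000.00000000
AND operation:
Net:  10111011.01110010.00000000.00000000
Network: 187.114.0.0/15


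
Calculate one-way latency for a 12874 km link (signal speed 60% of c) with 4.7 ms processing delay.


Speed = 0.6 * 3e5 km/s = 180000 km/s
Propagation delay = 12874 / 180000 = 0.0715 s = 71.5222 ms
Processing delay = 4.7 ms
Total one-way latency = 76.2222 ms


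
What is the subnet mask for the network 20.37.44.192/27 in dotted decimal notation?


/27 means 27 network bits, 5 host bits
Binary: 11111111111111111111111111100000
Mask: 255.255.255.224


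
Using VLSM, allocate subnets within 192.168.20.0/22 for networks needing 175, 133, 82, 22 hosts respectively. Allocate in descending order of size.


175 hosts -> /24 (254 usable): 192.168.20.0/24
133 hosts -> /24 (254 usable): 192.168.21.0/24
82 hosts -> /25 (126 usable): 192.168.22.0/25
22 hosts -> /27 (30 usable): 192.168.22.128/27
Allocation: 192.168.20.0/24 (175 hosts, 254 usable); 192.168.21.0/24 (133 hosts, 254 usable); 192.168.22.0/25 (82 hosts, 126 usable); 192.168.22.128/27 (22 hosts, 30 usable)


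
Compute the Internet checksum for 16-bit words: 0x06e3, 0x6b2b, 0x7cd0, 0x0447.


Sum all words (with carry folding):
+ 0x06e3 = 0x06e3
+ 0x6b2b = 0x720e
+ 0x7cd0 = 0xeede
+ 0x0447 = 0xf325
One's complement: ~0xf325
Checksum = 0x0cda


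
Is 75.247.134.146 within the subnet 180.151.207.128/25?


Subnet network: 180.151.207.128
Test IP AND mask: 75.247.134.128
No, 75.247.134.146 is not in 180.151.207.128/25


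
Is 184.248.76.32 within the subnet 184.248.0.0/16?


Subnet network: 184.248.0.0
Test IP AND mask: 184.248.0.0
Yes, 184.248.76.32 is in 184.248.0.0/16


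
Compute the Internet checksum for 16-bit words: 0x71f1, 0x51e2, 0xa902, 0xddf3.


Sum all words (with carry folding):
+ 0x71f1 = 0x71f1
+ 0x51e2 = 0xc3d3
+ 0xa902 = 0x6cd6
+ 0xddf3 = 0x4aca
One's complement: ~0x4aca
Checksum = 0xb535


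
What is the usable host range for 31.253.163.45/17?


Network: 31.253.128.0
Broadcast: 31.253.255.255
First usable = network + 1
Last usable = broadcast - 1
Range: 31.253.128.1 to 31.253.255.254


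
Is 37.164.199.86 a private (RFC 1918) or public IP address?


RFC 1918 private ranges:
  10.0.0.0/8 (10.0.0.0 - 10.255.255.255)
  172.16.0.0/12 (172.16.0.0 - 172.31.255.255)
  192.168.0.0/16 (192.168.0.0 - 192.168.255.255)
Public (not in any RFC 1918 range)


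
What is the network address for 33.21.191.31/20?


IP:   00100001.00010101.10111111.00011111
Mask: 11111111.11111111.11110000.00000000
AND operation:
Net:  00100001.00010101.10110000.00000000
Network: 33.21.176.0/20


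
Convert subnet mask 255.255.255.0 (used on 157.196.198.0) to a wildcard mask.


Subnet mask: 255.255.255.0
Wildcard = 255.255.255.255 - subnet mask
255 - 255 = 0
255 - 255 = 0
255 - 255 = 0
255 - 0 = 255
Wildcard: 0.0.0.255


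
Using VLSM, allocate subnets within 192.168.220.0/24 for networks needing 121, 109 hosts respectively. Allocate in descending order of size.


121 hosts -> /25 (126 usable): 192.168.220.0/25
109 hosts -> /25 (126 usable): 192.168.220.128/25
Allocation: 192.168.220.0/25 (121 hosts, 126 usable); 192.168.220.128/25 (109 hosts, 126 usable)


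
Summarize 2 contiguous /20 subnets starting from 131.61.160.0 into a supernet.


Original prefix: /20
Number of subnets: 2 = 2^1
New prefix = 20 - 1 = 19
Supernet: 131.61.160.0/19


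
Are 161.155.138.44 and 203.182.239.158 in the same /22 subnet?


Mask: 255.255.252.0
161.155.138.44 AND mask = 161.155.136.0
203.182.239.158 AND mask = 203.182.236.0
No, different subnets (161.155.136.0 vs 203.182.236.0)


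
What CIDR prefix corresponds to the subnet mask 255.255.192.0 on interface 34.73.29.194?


Binary: 11111111.11111111.11000000.00000000
Count leading 1s
Prefix: /18


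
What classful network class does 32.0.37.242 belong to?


First octet: 32
Binary: 00100000
0xxxxxxx -> Class A (1-126)
Class A, default mask 255.0.0.0 (/8)


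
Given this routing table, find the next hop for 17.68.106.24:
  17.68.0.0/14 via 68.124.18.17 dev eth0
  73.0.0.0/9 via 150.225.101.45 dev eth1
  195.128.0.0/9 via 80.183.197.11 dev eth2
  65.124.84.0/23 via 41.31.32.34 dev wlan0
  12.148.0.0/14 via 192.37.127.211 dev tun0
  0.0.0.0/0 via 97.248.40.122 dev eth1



Longest prefix match for 17.68.106.24:
  /14 17.68.0.0: MATCH
  /9 73.0.0.0: no
  /9 195.128.0.0: no
  /23 65.124.84.0: no
  /14 12.148.0.0: no
  /0 0.0.0.0: MATCH
Selected: next-hop 68.124.18.17 via eth0 (matched /14)


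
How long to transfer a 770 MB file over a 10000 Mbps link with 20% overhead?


Effective throughput = 10000 * (1 - 20/100) = 8000 Mbps
File size in Mb = 770 * 8 = 6160 Mb
Time = 6160 / 8000
Time = 0.77 seconds


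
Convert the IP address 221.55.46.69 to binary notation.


221 = 11011101
55 = 00110111
46 = 00101110
69 = 01000101
Binary: 11011101.00110111.00101110.01000101


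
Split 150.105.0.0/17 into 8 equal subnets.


New prefix = 17 + 3 = 20
Each subnet has 4096 addresses
  150.105.0.0/20
  150.105.16.0/20
  150.105.32.0/20
  150.105.48.0/20
  150.105.64.0/20
  150.105.80.0/20
  150.105.96.0/20
  150.105.112.0/20
Subnets: 150.105.0.0/20, 150.105.16.0/20, 150.105.32.0/20, 150.105.48.0/20, 150.105.64.0/20, 150.105.80.0/20, 150.105.96.0/20, 150.105.112.0/20


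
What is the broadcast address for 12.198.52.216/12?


Network: 12.192.0.0/12
Host bits = 20
Set all host bits to 1:
Broadcast: 12.207.255.255


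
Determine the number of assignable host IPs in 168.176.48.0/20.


Host bits = 32 - 20 = 12
Total addresses = 2^12 = 4096
Usable = total - 2 (network and broadcast)
Usable hosts: 4094


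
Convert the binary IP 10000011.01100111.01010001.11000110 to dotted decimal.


10000011 = 131
01100111 = 103
01010001 = 81
11000110 = 198
IP: 131.103.81.198


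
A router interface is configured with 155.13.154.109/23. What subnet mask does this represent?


/23 means 23 network bits, 9 host bits
Binary: 11111111111111111111111000000000
Mask: 255.255.254.0


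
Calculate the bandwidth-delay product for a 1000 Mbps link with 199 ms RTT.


BDP = bandwidth * RTT
= 1000 Mbps * 199 ms
= 1000 * 1e6 * 199 / 1000 bits
= 199000000 bits
= 24875000 bytes
= 24291.9922 KB
BDP = 199000000 bits (24875000 bytes)


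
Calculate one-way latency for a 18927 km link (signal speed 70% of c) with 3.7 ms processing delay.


Speed = 0.7 * 3e5 km/s = 210000 km/s
Propagation delay = 18927 / 210000 = 0.0901 s = 90.1286 ms
Processing delay = 3.7 ms
Total one-way latency = 93.8286 ms


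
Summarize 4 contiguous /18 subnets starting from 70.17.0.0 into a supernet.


Original prefix: /18
Number of subnets: 4 = 2^2
New prefix = 18 - 2 = 16
Supernet: 70.17.0.0/16


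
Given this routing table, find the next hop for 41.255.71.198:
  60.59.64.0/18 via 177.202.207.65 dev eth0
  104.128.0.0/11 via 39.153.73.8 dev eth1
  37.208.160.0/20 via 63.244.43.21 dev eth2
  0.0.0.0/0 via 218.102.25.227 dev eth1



Longest prefix match for 41.255.71.198:
  /18 60.59.64.0: no
  /11 104.128.0.0: no
  /20 37.208.160.0: no
  /0 0.0.0.0: MATCH
Selected: next-hop 218.102.25.227 via eth1 (matched /0)


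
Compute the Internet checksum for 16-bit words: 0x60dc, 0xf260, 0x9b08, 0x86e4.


Sum all words (with carry folding):
+ 0x60dc = 0x60dc
+ 0xf260 = 0x533d
+ 0x9b08 = 0xee45
+ 0x86e4 = 0x752a
One's complement: ~0x752a
Checksum = 0x8ad5


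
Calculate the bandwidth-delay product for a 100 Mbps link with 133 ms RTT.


BDP = bandwidth * RTT
= 100 Mbps * 133 ms
= 100 * 1e6 * 133 / 1000 bits
= 13300000 bits
= 1662500 bytes
= 1623.5352 KB
BDP = 13300000 bits (1662500 bytes)


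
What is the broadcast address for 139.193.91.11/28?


Network: 139.193.91.0/28
Host bits = 4
Set all host bits to 1:
Broadcast: 139.193.91.15


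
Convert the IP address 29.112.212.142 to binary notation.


29 = 00011101
112 = 01110000
212 = 11010100
142 = 10001110
Binary: 00011101.01110000.11010100.10001110


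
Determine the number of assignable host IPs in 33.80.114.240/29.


Host bits = 32 - 29 = 3
Total addresses = 2^3 = 8
Usable = total - 2 (network and broadcast)
Usable hosts: 6


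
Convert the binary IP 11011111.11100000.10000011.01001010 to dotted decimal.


11011111 = 223
11100000 = 224
10000011 = 131
01001010 = 74
IP: 223.224.131.74


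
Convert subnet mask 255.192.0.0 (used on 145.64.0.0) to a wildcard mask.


Subnet mask: 255.192.0.0
Wildcard = 255.255.255.255 - subnet mask
255 - 255 = 0
255 - 192 = 63
255 - 0 = 255
255 - 0 = 255
Wildcard: 0.63.255.255


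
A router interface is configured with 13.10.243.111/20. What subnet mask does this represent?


/20 means 20 network bits, 12 host bits
Binary: 11111111111111111111000000000000
Mask: 255.255.240.0


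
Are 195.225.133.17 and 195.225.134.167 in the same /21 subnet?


Mask: 255.255.248.0
195.225.133.17 AND mask = 195.225.128.0
195.225.134.167 AND mask = 195.225.128.0
Yes, same subnet (195.225.128.0)


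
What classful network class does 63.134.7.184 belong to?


First octet: 63
Binary: 00111111
0xxxxxxx -> Class A (1-126)
Class A, default mask 255.0.0.0 (/8)


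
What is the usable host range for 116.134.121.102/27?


Network: 116.134.121.96
Broadcast: 116.134.121.127
First usable = network + 1
Last usable = broadcast - 1
Range: 116.134.121.97 to 116.134.121.126


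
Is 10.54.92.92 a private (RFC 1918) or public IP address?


RFC 1918 private ranges:
  10.0.0.0/8 (10.0.0.0 - 10.255.255.255)
  172.16.0.0/12 (172.16.0.0 - 172.31.255.255)
  192.168.0.0/16 (192.168.0.0 - 192.168.255.255)
Private (in 10.0.0.0/8)


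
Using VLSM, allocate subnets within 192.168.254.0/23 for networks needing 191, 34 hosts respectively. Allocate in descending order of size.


191 hosts -> /24 (254 usable): 192.168.254.0/24
34 hosts -> /26 (62 usable): 192.168.255.0/26
Allocation: 192.168.254.0/24 (191 hosts, 254 usable); 192.168.255.0/26 (34 hosts, 62 usable)


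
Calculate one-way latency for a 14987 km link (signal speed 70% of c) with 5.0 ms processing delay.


Speed = 0.7 * 3e5 km/s = 210000 km/s
Propagation delay = 14987 / 210000 = 0.0714 s = 71.3667 ms
Processing delay = 5.0 ms
Total one-way latency = 76.3667 ms


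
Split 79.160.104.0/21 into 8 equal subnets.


New prefix = 21 + 3 = 24
Each subnet has 256 addresses
  79.160.104.0/24
  79.160.105.0/24
  79.160.106.0/24
  79.160.107.0/24
  79.160.108.0/24
  79.160.109.0/24
  79.160.110.0/24
  79.160.111.0/24
Subnets: 79.160.104.0/24, 79.160.105.0/24, 79.160.106.0/24, 79.160.107.0/24, 79.160.108.0/24, 79.160.109.0/24, 79.160.110.0/24, 79.160.111.0/24


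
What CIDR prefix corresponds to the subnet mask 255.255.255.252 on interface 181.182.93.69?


Binary: 11111111.11111111.11111111.11111100
Count leading 1s
Prefix: /30


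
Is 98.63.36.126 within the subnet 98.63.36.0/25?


Subnet network: 98.63.36.0
Test IP AND mask: 98.63.36.0
Yes, 98.63.36.126 is in 98.63.36.0/25


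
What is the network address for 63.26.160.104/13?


IP:   00111111.00011010.10100000.01101000
Mask: 11111111.11111000.00000000.00000000
AND operation:
Net:  00111111.00011000.00000000.00000000
Network: 63.24.0.0/13


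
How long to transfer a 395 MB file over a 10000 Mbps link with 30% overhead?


Effective throughput = 10000 * (1 - 30/100) = 7000 Mbps
File size in Mb = 395 * 8 = 3160 Mb
Time = 3160 / 7000
Time = 0.4514 seconds


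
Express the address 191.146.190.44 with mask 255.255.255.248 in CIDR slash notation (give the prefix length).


Binary: 11111111.11111111.11111111.11111000
Count leading 1s
Prefix: /29


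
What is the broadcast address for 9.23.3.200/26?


Network: 9.23.3.192/26
Host bits = 6
Set all host bits to 1:
Broadcast: 9.23.3.255


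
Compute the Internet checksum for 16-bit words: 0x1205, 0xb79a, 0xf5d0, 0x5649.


Sum all words (with carry folding):
+ 0x1205 = 0x1205
+ 0xb79a = 0xc99f
+ 0xf5d0 = 0xbf70
+ 0x5649 = 0x15ba
One's complement: ~0x15ba
Checksum = 0xea45


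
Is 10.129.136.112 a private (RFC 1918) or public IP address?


RFC 1918 private ranges:
  10.0.0.0/8 (10.0.0.0 - 10.255.255.255)
  172.16.0.0/12 (172.16.0.0 - 172.31.255.255)
  192.168.0.0/16 (192.168.0.0 - 192.168.255.255)
Private (in 10.0.0.0/8)


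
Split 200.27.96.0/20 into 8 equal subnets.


New prefix = 20 + 3 = 23
Each subnet has 512 addresses
  200.27.96.0/23
  200.27.98.0/23
  200.27.100.0/23
  200.27.102.0/23
  200.27.104.0/23
  200.27.106.0/23
  200.27.108.0/23
  200.27.110.0/23
Subnets: 200.27.96.0/23, 200.27.98.0/23, 200.27.100.0/23, 200.27.102.0/23, 200.27.104.0/23, 200.27.106.0/23, 200.27.108.0/23, 200.27.110.0/23


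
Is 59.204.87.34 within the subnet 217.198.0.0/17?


Subnet network: 217.198.0.0
Test IP AND mask: 59.204.0.0
No, 59.204.87.34 is not in 217.198.0.0/17


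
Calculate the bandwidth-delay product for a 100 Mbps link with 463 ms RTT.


BDP = bandwidth * RTT
= 100 Mbps * 463 ms
= 100 * 1e6 * 463 / 1000 bits
= 46300000 bits
= 5787500 bytes
= 5651.8555 KB
BDP = 46300000 bits (5787500 bytes)


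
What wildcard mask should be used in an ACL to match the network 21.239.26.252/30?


Subnet mask: 255.255.255.252
Wildcard = 255.255.255.255 - subnet mask
255 - 255 = 0
255 - 255 = 0
255 - 255 = 0
255 - 252 = 3
Wildcard: 0.0.0.3


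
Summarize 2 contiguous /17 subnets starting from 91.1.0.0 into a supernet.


Original prefix: /17
Number of subnets: 2 = 2^1
New prefix = 17 - 1 = 16
Supernet: 91.1.0.0/16


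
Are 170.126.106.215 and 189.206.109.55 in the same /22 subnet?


Mask: 255.255.252.0
170.126.106.215 AND mask = 170.126.104.0
189.206.109.55 AND mask = 189.206.108.0
No, different subnets (170.126.104.0 vs 189.206.108.0)


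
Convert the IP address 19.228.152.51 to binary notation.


19 = 00010011
228 = 11100100
152 = 10011000
51 = 00110011
Binary: 00010011.11100100.10011000.00110011


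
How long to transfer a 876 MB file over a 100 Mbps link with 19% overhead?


Effective throughput = 100 * (1 - 19/100) = 81 Mbps
File size in Mb = 876 * 8 = 7008 Mb
Time = 7008 / 81
Time = 86.5185 seconds


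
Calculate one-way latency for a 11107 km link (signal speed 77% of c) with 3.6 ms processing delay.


Speed = 0.77 * 3e5 km/s = 231000 km/s
Propagation delay = 11107 / 231000 = 0.0481 s = 48.0823 ms
Processing delay = 3.6 ms
Total one-way latency = 51.6823 ms


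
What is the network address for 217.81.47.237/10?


IP:   11011001.01010001.00101111.11101101
Mask: 11111111.11000000.00000000.00000000
AND operation:
Net:  11011001.01000000.00000000.00000000
Network: 217.64.0.0/10


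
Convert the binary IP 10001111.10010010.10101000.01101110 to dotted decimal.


10001111 = 143
10010010 = 146
10101000 = 168
01101110 = 110
IP: 143.146.168.110


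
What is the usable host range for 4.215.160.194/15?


Network: 4.214.0.0
Broadcast: 4.215.255.255
First usable = network + 1
Last usable = broadcast - 1
Range: 4.214.0.1 to 4.215.255.254


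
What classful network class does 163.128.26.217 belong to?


First octet: 163
Binary: 10100011
10xxxxxx -> Class B (128-191)
Class B, default mask 255.255.0.0 (/16)


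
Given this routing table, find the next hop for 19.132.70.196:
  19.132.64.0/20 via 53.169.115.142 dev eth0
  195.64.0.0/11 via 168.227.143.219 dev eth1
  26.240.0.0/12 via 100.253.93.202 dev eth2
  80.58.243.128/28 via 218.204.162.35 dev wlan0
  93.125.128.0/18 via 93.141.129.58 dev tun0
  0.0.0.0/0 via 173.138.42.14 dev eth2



Longest prefix match for 19.132.70.196:
  /20 19.132.64.0: MATCH
  /11 195.64.0.0: no
  /12 26.240.0.0: no
  /28 80.58.243.128: no
  /18 93.125.128.0: no
  /0 0.0.0.0: MATCH
Selected: next-hop 53.169.115.142 via eth0 (matched /20)


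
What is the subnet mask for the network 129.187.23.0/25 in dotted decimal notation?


/25 means 25 network bits, 7 host bits
Binary: 11111111111111111111111110000000
Mask: 255.255.255.128


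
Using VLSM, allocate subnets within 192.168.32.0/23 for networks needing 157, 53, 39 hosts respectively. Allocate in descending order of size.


157 hosts -> /24 (254 usable): 192.168.32.0/24
53 hosts -> /26 (62 usable): 192.168.33.0/26
39 hosts -> /26 (62 usable): 192.168.33.64/26
Allocation: 192.168.32.0/24 (157 hosts, 254 usable); 192.168.33.0/26 (53 hosts, 62 usable); 192.168.33.64/26 (39 hosts, 62 usable)


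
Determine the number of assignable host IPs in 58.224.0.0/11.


Host bits = 32 - 11 = 21
Total addresses = 2^21 = 2097152
Usable = total - 2 (network and broadcast)
Usable hosts: 2097150


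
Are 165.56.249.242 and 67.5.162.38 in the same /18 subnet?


Mask: 255.255.192.0
165.56.249.242 AND mask = 165.56.192.0
67.5.162.38 AND mask = 67.5.128.0
No, different subnets (165.56.192.0 vs 67.5.128.0)


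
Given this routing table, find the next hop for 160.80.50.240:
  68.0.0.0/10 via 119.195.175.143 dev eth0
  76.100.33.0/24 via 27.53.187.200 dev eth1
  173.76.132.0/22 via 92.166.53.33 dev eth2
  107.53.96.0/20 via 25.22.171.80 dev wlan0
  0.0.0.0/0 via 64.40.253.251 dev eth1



Longest prefix match for 160.80.50.240:
  /10 68.0.0.0: no
  /24 76.100.33.0: no
  /22 173.76.132.0: no
  /20 107.53.96.0: no
  /0 0.0.0.0: MATCH
Selected: next-hop 64.40.253.251 via eth1 (matched /0)


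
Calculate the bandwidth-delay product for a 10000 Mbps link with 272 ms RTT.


BDP = bandwidth * RTT
= 10000 Mbps * 272 ms
= 10000 * 1e6 * 272 / 1000 bits
= 2720000000 bits
= 340000000 bytes
= 332031.25 KB
BDP = 2720000000 bits (340000000 bytes)


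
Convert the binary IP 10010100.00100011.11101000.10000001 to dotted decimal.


10010100 = 148
00100011 = 35
11101000 = 232
10000001 = 129
IP: 148.35.232.129


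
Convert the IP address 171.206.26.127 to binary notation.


171 = 10101011
206 = 11001110
26 = 00011010
127 = 01111111
Binary: 10101011.11001110.00011010.01111111


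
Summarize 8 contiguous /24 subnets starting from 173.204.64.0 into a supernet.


Original prefix: /24
Number of subnets: 8 = 2^3
New prefix = 24 - 3 = 21
Supernet: 173.204.64.0/21


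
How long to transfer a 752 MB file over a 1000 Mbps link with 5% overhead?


Effective throughput = 1000 * (1 - 5/100) = 950 Mbps
File size in Mb = 752 * 8 = 6016 Mb
Time = 6016 / 950
Time = 6.3326 seconds


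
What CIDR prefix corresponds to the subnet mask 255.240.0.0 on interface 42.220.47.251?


Binary: 11111111.11110000.00000000.00000000
Count leading 1s
Prefix: /12


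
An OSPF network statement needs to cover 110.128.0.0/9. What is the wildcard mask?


Subnet mask: 255.128.0.0
Wildcard = 255.255.255.255 - subnet mask
255 - 255 = 0
255 - 128 = 127
255 - 0 = 255
255 - 0 = 255
Wildcard: 0.127.255.255


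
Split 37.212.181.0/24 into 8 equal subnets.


New prefix = 24 + 3 = 27
Each subnet has 32 addresses
  37.212.181.0/27
  37.212.181.32/27
  37.212.181.64/27
  37.212.181.96/27
  37.212.181.128/27
  37.212.181.160/27
  37.212.181.192/27
  37.212.181.224/27
Subnets: 37.212.181.0/27, 37.212.181.32/27, 37.212.181.64/27, 37.212.181.96/27, 37.212.181.128/27, 37.212.181.160/27, 37.212.181.192/27, 37.212.181.224/27


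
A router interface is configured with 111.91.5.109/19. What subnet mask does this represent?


/19 means 19 network bits, 13 host bits
Binary: 11111111111111111110000000000000
Mask: 255.255.224.0


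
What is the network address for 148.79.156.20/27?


IP:   10010100.01001111.10011100.00010100
Mask: 11111111.11111111.11111111.11100000
AND operation:
Net:  10010100.01001111.10011100.00000000
Network: 148.79.156.0/27


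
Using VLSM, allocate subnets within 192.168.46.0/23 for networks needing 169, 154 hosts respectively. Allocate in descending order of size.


169 hosts -> /24 (254 usable): 192.168.46.0/24
154 hosts -> /24 (254 usable): 192.168.47.0/24
Allocation: 192.168.46.0/24 (169 hosts, 254 usable); 192.168.47.0/24 (154 hosts, 254 usable)


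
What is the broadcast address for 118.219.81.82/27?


Network: 118.219.81.64/27
Host bits = 5
Set all host bits to 1:
Broadcast: 118.219.81.95


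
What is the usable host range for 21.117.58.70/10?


Network: 21.64.0.0
Broadcast: 21.127.255.255
First usable = network + 1
Last usable = broadcast - 1
Range: 21.64.0.1 to 21.127.255.254


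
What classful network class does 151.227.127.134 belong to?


First octet: 151
Binary: 10010111
10xxxxxx -> Class B (128-191)
Class B, default mask 255.255.0.0 (/16)


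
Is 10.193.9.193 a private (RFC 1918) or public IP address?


RFC 1918 private ranges:
  10.0.0.0/8 (10.0.0.0 - 10.255.255.255)
  172.16.0.0/12 (172.16.0.0 - 172.31.255.255)
  192.168.0.0/16 (192.168.0.0 - 192.168.255.255)
Private (in 10.0.0.0/8)


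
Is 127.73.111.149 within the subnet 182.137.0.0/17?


Subnet network: 182.137.0.0
Test IP AND mask: 127.73.0.0
No, 127.73.111.149 is not in 182.137.0.0/17


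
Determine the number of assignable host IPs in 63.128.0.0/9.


Host bits = 32 - 9 = 23
Total addresses = 2^23 = 8388608
Usable = total - 2 (network and broadcast)
Usable hosts: 8388606


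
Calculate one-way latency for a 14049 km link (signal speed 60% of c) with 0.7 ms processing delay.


Speed = 0.6 * 3e5 km/s = 180000 km/s
Propagation delay = 14049 / 180000 = 0.078 s = 78.05 ms
Processing delay = 0.7 ms
Total one-way latency = 78.75 ms


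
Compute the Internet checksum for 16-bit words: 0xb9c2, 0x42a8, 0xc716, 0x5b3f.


Sum all words (with carry folding):
+ 0xb9c2 = 0xb9c2
+ 0x42a8 = 0xfc6a
+ 0xc716 = 0xc381
+ 0x5b3f = 0x1ec1
One's complement: ~0x1ec1
Checksum = 0xe13e


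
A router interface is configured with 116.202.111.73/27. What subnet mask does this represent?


/27 means 27 network bits, 5 host bits
Binary: 11111111111111111111111111100000
Mask: 255.255.255.224


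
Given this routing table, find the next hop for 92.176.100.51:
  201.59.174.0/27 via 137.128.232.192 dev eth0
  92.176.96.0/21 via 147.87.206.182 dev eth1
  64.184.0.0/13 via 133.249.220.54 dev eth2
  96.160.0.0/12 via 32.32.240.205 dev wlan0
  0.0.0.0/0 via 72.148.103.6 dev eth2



Longest prefix match for 92.176.100.51:
  /27 201.59.174.0: no
  /21 92.176.96.0: MATCH
  /13 64.184.0.0: no
  /12 96.160.0.0: no
  /0 0.0.0.0: MATCH
Selected: next-hop 147.87.206.182 via eth1 (matched /21)


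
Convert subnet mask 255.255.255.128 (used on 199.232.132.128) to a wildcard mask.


Subnet mask: 255.255.255.128
Wildcard = 255.255.255.255 - subnet mask
255 - 255 = 0
255 - 255 = 0
255 - 255 = 0
255 - 128 = 127
Wildcard: 0.0.0.127


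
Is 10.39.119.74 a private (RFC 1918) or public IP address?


RFC 1918 private ranges:
  10.0.0.0/8 (10.0.0.0 - 10.255.255.255)
  172.16.0.0/12 (172.16.0.0 - 172.31.255.255)
  192.168.0.0/16 (192.168.0.0 - 192.168.255.255)
Private (in 10.0.0.0/8)


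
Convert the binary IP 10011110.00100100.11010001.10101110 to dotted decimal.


10011110 = 158
00100100 = 36
11010001 = 209
10101110 = 174
IP: 158.36.209.174


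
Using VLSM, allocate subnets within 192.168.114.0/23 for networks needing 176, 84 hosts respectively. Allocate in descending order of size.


176 hosts -> /24 (254 usable): 192.168.114.0/24
84 hosts -> /25 (126 usable): 192.168.115.0/25
Allocation: 192.168.114.0/24 (176 hosts, 254 usable); 192.168.115.0/25 (84 hosts, 126 usable)


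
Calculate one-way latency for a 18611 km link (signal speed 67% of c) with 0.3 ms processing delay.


Speed = 0.67 * 3e5 km/s = 201000 km/s
Propagation delay = 18611 / 201000 = 0.0926 s = 92.592 ms
Processing delay = 0.3 ms
Total one-way latency = 92.892 ms


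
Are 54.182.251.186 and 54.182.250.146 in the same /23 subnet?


Mask: 255.255.254.0
54.182.251.186 AND mask = 54.182.250.0
54.182.250.146 AND mask = 54.182.250.0
Yes, same subnet (54.182.250.0)


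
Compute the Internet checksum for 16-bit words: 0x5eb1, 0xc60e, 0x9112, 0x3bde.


Sum all words (with carry folding):
+ 0x5eb1 = 0x5eb1
+ 0xc60e = 0x24c0
+ 0x9112 = 0xb5d2
+ 0x3bde = 0xf1b0
One's complement: ~0xf1b0
Checksum = 0x0e4f


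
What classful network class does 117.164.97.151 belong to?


First octet: 117
Binary: 01110101
0xxxxxxx -> Class A (1-126)
Class A, default mask 255.0.0.0 (/8)


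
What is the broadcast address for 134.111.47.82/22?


Network: 134.111.44.0/22
Host bits = 10
Set all host bits to 1:
Broadcast: 134.111.47.255


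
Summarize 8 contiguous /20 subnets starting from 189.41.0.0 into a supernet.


Original prefix: /20
Number of subnets: 8 = 2^3
New prefix = 20 - 3 = 17
Supernet: 189.41.0.0/17


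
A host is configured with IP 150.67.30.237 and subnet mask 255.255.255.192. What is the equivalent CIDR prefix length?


Binary: 11111111.11111111.11111111.11000000
Count leading 1s
Prefix: /26


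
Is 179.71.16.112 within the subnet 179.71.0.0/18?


Subnet network: 179.71.0.0
Test IP AND mask: 179.71.0.0
Yes, 179.71.16.112 is in 179.71.0.0/18


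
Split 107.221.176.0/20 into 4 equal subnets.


New prefix = 20 + 2 = 22
Each subnet has 1024 addresses
  107.221.176.0/22
  107.221.180.0/22
  107.221.184.0/22
  107.221.188.0/22
Subnets: 107.221.176.0/22, 107.221.180.0/22, 107.221.184.0/22, 107.221.188.0/22


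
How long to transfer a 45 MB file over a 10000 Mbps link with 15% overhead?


Effective throughput = 10000 * (1 - 15/100) = 8500 Mbps
File size in Mb = 45 * 8 = 360 Mb
Time = 360 / 8500
Time = 0.0424 seconds


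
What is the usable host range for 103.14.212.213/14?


Network: 103.12.0.0
Broadcast: 103.15.255.255
First usable = network + 1
Last usable = broadcast - 1
Range: 103.12.0.1 to 103.15.255.254


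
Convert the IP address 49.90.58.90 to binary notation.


49 = 00110001
90 = 01011010
58 = 00111010
90 = 01011010
Binary: 00110001.01011010.00111010.01011010


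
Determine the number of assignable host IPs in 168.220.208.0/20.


Host bits = 32 - 20 = 12
Total addresses = 2^12 = 4096
Usable = total - 2 (network and broadcast)
Usable hosts: 4094


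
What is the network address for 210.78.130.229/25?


IP:   11010010.01001110.10000010.11100101
Mask: 11111111.11111111.11111111.10000000
AND operation:
Net:  11010010.01001110.10000010.10000000
Network: 210.78.130.128/25
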